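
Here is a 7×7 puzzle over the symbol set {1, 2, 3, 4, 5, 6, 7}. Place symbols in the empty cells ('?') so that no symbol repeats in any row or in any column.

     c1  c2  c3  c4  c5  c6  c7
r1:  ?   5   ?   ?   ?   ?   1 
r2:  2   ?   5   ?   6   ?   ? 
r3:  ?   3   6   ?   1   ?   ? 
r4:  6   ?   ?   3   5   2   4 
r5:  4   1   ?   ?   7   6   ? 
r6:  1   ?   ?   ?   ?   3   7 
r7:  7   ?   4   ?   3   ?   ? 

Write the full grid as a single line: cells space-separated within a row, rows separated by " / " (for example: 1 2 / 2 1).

3 5 7 6 2 4 1 / 2 4 5 7 6 1 3 / 5 3 6 4 1 7 2 / 6 7 1 3 5 2 4 / 4 1 3 2 7 6 5 / 1 6 2 5 4 3 7 / 7 2 4 1 3 5 6

row 1 has {1,5}; column 1 has {1,2,4,6,7} — only 3 is left for (r1,c1).
row 2 has {2,5,6}; column 7 has {1,4,7} — only 3 is left for (r2,c7).
row 3 has {1,3,6}; column 1 has {1,2,3,4,6,7} — only 5 is left for (r3,c1).
row 3 has {1,3,5,6}; column 7 has {1,3,4,7} — only 2 is left for (r3,c7).
row 4 has {2,3,4,5,6}; column 2 has {1,3,5} — only 7 is left for (r4,c2).
row 4 has {2,3,4,5,6,7}; column 3 has {4,5,6} — only 1 is left for (r4,c3).
row 5 has {1,4,6,7}; column 7 has {1,2,3,4,7} — only 5 is left for (r5,c7).
row 6 has {1,3,7}; column 3 has {1,4,5,6} — only 2 is left for (r6,c3).
row 6 has {1,2,3,7}; column 5 has {1,3,5,6,7} — only 4 is left for (r6,c5).
row 7 has {3,4,7}; column 7 has {1,2,3,4,5,7} — only 6 is left for (r7,c7).
row 1 has {1,3,5}; column 3 has {1,2,4,5,6} — only 7 is left for (r1,c3).
row 1 has {1,3,5,7}; column 5 has {1,3,4,5,6,7} — only 2 is left for (r1,c5).
row 1 has {1,2,3,5,7}; column 6 has {2,3,6} — only 4 is left for (r1,c6).
row 2 has {2,3,5,6}; column 2 has {1,3,5,7} — only 4 is left for (r2,c2).
row 3 has {1,2,3,5,6}; column 6 has {2,3,4,6} — only 7 is left for (r3,c6).
row 5 has {1,4,5,6,7}; column 3 has {1,2,4,5,6,7} — only 3 is left for (r5,c3).
row 5 has {1,3,4,5,6,7}; column 4 has {3} — only 2 is left for (r5,c4).
row 6 has {1,2,3,4,7}; column 2 has {1,3,4,5,7} — only 6 is left for (r6,c2).
row 6 has {1,2,3,4,6,7}; column 4 has {2,3} — only 5 is left for (r6,c4).
row 7 has {3,4,6,7}; column 2 has {1,3,4,5,6,7} — only 2 is left for (r7,c2).
row 7 has {2,3,4,6,7}; column 4 has {2,3,5} — only 1 is left for (r7,c4).
row 7 has {1,2,3,4,6,7}; column 6 has {2,3,4,6,7} — only 5 is left for (r7,c6).
row 1 has {1,2,3,4,5,7}; column 4 has {1,2,3,5} — only 6 is left for (r1,c4).
row 2 has {2,3,4,5,6}; column 4 has {1,2,3,5,6} — only 7 is left for (r2,c4).
row 2 has {2,3,4,5,6,7}; column 6 has {2,3,4,5,6,7} — only 1 is left for (r2,c6).
row 3 has {1,2,3,5,6,7}; column 4 has {1,2,3,5,6,7} — only 4 is left for (r3,c4).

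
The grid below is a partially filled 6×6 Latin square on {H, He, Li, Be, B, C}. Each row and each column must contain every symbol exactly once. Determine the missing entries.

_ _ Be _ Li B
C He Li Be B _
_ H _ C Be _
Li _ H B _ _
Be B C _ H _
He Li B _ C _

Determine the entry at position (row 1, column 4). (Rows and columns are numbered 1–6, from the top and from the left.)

He

(r1,c1) = H
(r1,c2) = C
(r1,c4) = He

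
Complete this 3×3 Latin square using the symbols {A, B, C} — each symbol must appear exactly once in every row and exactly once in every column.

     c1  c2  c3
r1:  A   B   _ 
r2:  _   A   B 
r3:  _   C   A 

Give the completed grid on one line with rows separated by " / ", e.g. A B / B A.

A B C / C A B / B C A

(r1,c3): row 1 has {A,B}; column 3 has {A,B}, so it must be C.
(r2,c1): row 2 has {A,B}; column 1 has {A}, so it must be C.
(r3,c1): row 3 has {A,C}; column 1 has {A,C}, so it must be B.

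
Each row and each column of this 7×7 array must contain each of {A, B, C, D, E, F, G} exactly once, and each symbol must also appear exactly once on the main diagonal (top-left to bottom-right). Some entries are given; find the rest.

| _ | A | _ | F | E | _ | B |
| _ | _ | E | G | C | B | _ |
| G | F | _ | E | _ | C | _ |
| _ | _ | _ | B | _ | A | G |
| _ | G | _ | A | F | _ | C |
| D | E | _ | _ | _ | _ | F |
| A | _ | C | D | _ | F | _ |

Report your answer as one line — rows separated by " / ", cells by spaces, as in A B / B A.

C A G F E D B / F D E G C B A / G F A E B C D / E C F B D A G / B G D A F E C / D E B C A G F / A B C D G F E

(r1,c1) = C
(r2,c1) = F
(r2,c2) = D
(r2,c7) = A
(r3,c3) = A
(r3,c7) = D
(r4,c1) = E
(r4,c2) = C
(r4,c5) = D
(r5,c1) = B
(r5,c3) = D
(r5,c6) = E
(r6,c4) = C
(r6,c6) = G
(r7,c2) = B
(r7,c5) = G
(r7,c7) = E
(r1,c3) = G
(r1,c6) = D
(r3,c5) = B
(r4,c3) = F
(r6,c3) = B
(r6,c5) = A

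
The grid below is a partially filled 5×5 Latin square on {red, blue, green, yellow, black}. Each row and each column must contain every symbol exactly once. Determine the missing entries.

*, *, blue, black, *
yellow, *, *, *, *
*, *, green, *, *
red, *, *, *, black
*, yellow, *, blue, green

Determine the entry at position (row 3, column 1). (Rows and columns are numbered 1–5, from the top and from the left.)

Cell (r1,c1): row 1 has {blue,black}; column 1 has {red,yellow} → green.
Cell (r1,c2): row 1 has {blue,green,black}; column 2 has {yellow} → red.
Cell (r1,c5): row 1 has {red,blue,green,black}; column 5 has {green,black} → yellow.
Cell (r4,c3): row 4 has {red,black}; column 3 has {blue,green} → yellow.
Cell (r4,c4): row 4 has {red,yellow,black}; column 4 has {blue,black} → green.
Cell (r5,c1): row 5 has {blue,green,yellow}; column 1 has {red,green,yellow} → black.
Cell (r5,c3): row 5 has {blue,green,yellow,black}; column 3 has {blue,green,yellow} → red.
Cell (r2,c3): row 2 has {yellow}; column 3 has {red,blue,green,yellow} → black.
Cell (r2,c4): row 2 has {yellow,black}; column 4 has {blue,green,black} → red.
Cell (r2,c5): row 2 has {red,yellow,black}; column 5 has {green,yellow,black} → blue.
Cell (r3,c1): row 3 has {green}; column 1 has {red,green,yellow,black} → blue.

blue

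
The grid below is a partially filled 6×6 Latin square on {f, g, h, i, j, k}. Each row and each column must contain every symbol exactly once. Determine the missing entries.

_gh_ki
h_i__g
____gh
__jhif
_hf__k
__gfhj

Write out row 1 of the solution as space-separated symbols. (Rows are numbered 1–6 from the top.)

(r1,c4): row 1 has {g,h,i,k}; column 4 has {f,h}, so it must be j.
(r2,c4): row 2 has {g,h,i}; column 4 has {f,h,j}, so it must be k.
(r3,c3): row 3 has {g,h}; column 3 has {f,g,h,i,j}, so it must be k.
(r3,c4): row 3 has {g,h,k}; column 4 has {f,h,j,k}, so it must be i.
(r4,c2): row 4 has {f,h,i,j}; column 2 has {g,h}, so it must be k.
(r5,c4): row 5 has {f,h,k}; column 4 has {f,h,i,j,k}, so it must be g.
(r5,c5): row 5 has {f,g,h,k}; column 5 has {g,h,i,k}, so it must be j.
(r6,c2): row 6 has {f,g,h,j}; column 2 has {g,h,k}, so it must be i.
(r1,c1): row 1 has {g,h,i,j,k}; column 1 has {h}, so it must be f.

f g h j k i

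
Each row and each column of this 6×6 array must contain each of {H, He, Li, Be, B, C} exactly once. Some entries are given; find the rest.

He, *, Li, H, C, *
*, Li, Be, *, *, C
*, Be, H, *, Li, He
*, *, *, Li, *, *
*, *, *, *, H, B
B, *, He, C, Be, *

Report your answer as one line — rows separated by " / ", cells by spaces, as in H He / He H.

He B Li H C Be / H Li Be He B C / C Be H B Li He / Be C B Li He H / Li He C Be H B / B H He C Be Li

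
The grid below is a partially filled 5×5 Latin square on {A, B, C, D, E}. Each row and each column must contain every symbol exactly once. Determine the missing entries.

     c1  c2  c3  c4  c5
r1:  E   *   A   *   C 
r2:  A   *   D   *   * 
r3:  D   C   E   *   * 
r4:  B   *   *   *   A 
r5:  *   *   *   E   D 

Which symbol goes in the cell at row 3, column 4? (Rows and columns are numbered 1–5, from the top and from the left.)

A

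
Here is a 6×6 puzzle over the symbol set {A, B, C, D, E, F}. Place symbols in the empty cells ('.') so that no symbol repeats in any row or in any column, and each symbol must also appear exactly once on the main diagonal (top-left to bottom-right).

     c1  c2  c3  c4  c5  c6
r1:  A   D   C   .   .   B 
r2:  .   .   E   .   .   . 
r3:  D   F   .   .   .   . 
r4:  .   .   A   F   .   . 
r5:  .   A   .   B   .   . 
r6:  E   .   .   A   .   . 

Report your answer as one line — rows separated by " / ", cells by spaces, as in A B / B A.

At row 1, column 4: row 1 has {A,B,C,D}; column 4 has {A,B,F}; that leaves E.
At row 1, column 5: row 1 has {A,B,C,D,E}; column 5 is empty so far; that leaves F.
At row 3, column 3: row 3 has {D,F}; column 3 has {A,C,E}; the diagonal has {A,F}; that leaves B.
At row 3, column 4: row 3 has {B,D,F}; column 4 has {A,B,E,F}; that leaves C.
At row 2, column 2: row 2 has {E}; column 2 has {A,D,F}; the diagonal has {A,B,F}; that leaves C.
At row 2, column 4: row 2 has {C,E}; column 4 has {A,B,C,E,F}; that leaves D.
At row 6, column 2: row 6 has {A,E}; column 2 has {A,C,D,F}; that leaves B.
At row 6, column 6: row 6 has {A,B,E}; column 6 has {B}; the diagonal has {A,B,C,F}; that leaves D.
At row 4, column 2: row 4 has {A,F}; column 2 has {A,B,C,D,F}; that leaves E.
At row 4, column 6: row 4 has {A,E,F}; column 6 has {B,D}; that leaves C.
At row 5, column 5: row 5 has {A,B}; column 5 has {F}; the diagonal has {A,B,C,D,F}; that leaves E.
At row 5, column 6: row 5 has {A,B,E}; column 6 has {B,C,D}; that leaves F.
At row 6, column 3: row 6 has {A,B,D,E}; column 3 has {A,B,C,E}; that leaves F.
At row 6, column 5: row 6 has {A,B,D,E,F}; column 5 has {E,F}; that leaves C.
At row 2, column 6: row 2 has {C,D,E}; column 6 has {B,C,D,F}; that leaves A.
At row 3, column 5: row 3 has {B,C,D,F}; column 5 has {C,E,F}; that leaves A.
At row 3, column 6: row 3 has {A,B,C,D,F}; column 6 has {A,B,C,D,F}; that leaves E.
At row 4, column 1: row 4 has {A,C,E,F}; column 1 has {A,D,E}; that leaves B.
At row 4, column 5: row 4 has {A,B,C,E,F}; column 5 has {A,C,E,F}; that leaves D.
At row 5, column 1: row 5 has {A,B,E,F}; column 1 has {A,B,D,E}; that leaves C.
At row 5, column 3: row 5 has {A,B,C,E,F}; column 3 has {A,B,C,E,F}; that leaves D.
At row 2, column 1: row 2 has {A,C,D,E}; column 1 has {A,B,C,D,E}; that leaves F.
At row 2, column 5: row 2 has {A,C,D,E,F}; column 5 has {A,C,D,E,F}; that leaves B.

A D C E F B / F C E D B A / D F B C A E / B E A F D C / C A D B E F / E B F A C D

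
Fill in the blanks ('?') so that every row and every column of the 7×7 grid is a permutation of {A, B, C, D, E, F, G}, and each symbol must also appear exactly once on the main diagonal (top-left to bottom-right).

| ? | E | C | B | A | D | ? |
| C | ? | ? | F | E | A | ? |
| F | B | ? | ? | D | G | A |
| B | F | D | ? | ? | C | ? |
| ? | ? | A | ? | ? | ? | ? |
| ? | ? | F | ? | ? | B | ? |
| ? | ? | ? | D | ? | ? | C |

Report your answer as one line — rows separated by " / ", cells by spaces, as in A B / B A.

(r1,c1) = G
(r1,c7) = F
(r2,c2) = D
(r3,c3) = E
(r3,c4) = C
(r4,c4) = A
(r4,c5) = G
(r4,c7) = E
(r5,c5) = F
(r5,c6) = E
(r6,c5) = C
(r7,c5) = B
(r7,c6) = F
(r5,c1) = D
(r5,c4) = G
(r5,c7) = B
(r6,c4) = E
(r7,c3) = G
(r2,c3) = B
(r2,c7) = G
(r5,c2) = C
(r6,c1) = A
(r6,c2) = G
(r6,c7) = D
(r7,c1) = E
(r7,c2) = A

G E C B A D F / C D B F E A G / F B E C D G A / B F D A G C E / D C A G F E B / A G F E C B D / E A G D B F C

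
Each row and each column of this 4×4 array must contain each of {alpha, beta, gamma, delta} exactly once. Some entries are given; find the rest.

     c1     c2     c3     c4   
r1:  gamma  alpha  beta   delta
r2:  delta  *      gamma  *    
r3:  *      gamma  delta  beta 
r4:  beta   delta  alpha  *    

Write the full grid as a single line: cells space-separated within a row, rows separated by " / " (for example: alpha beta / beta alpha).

(r2,c2) = beta
(r2,c4) = alpha
(r3,c1) = alpha
(r4,c4) = gamma

gamma alpha beta delta / delta beta gamma alpha / alpha gamma delta beta / beta delta alpha gamma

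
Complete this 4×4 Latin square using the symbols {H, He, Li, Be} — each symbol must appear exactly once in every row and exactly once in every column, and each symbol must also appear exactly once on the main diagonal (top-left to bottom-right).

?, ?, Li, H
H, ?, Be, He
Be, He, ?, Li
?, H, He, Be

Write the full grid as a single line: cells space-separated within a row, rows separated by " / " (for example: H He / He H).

He Be Li H / H Li Be He / Be He H Li / Li H He Be

(r1,c1): row 1 has {H,Li}; column 1 has {H,Be}; the diagonal has {Be}, so it must be He.
(r1,c2): row 1 has {H,He,Li}; column 2 has {H,He}, so it must be Be.
(r2,c2): row 2 has {H,He,Be}; column 2 has {H,He,Be}; the diagonal has {He,Be}, so it must be Li.
(r3,c3): row 3 has {He,Li,Be}; column 3 has {He,Li,Be}; the diagonal has {He,Li,Be}, so it must be H.
(r4,c1): row 4 has {H,He,Be}; column 1 has {H,He,Be}, so it must be Li.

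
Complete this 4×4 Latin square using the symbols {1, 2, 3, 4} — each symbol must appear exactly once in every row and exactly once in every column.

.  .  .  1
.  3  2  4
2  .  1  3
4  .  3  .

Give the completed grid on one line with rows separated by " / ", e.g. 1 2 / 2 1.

(r1,c1) = 3
(r1,c3) = 4
(r2,c1) = 1
(r3,c2) = 4
(r4,c4) = 2
(r1,c2) = 2
(r4,c2) = 1

3 2 4 1 / 1 3 2 4 / 2 4 1 3 / 4 1 3 2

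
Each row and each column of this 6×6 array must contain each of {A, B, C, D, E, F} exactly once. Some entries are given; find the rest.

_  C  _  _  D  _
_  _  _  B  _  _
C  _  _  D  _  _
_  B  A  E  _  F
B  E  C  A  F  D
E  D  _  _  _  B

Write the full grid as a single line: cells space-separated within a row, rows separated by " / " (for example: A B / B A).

A C B F D E / F A D B E C / C F E D B A / D B A E C F / B E C A F D / E D F C A B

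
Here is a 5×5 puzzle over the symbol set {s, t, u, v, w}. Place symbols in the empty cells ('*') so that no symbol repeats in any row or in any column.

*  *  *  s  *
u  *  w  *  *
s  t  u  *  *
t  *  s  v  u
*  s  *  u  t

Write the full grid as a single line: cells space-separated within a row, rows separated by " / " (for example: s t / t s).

v u t s w / u v w t s / s t u w v / t w s v u / w s v u t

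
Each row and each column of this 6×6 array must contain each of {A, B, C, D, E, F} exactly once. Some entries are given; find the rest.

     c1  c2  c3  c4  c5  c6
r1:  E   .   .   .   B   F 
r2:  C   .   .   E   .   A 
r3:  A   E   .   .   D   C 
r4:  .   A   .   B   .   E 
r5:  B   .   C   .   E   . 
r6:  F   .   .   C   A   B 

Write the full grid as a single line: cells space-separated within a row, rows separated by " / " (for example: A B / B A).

E C A D B F / C B D E F A / A E B F D C / D A F B C E / B F C A E D / F D E C A B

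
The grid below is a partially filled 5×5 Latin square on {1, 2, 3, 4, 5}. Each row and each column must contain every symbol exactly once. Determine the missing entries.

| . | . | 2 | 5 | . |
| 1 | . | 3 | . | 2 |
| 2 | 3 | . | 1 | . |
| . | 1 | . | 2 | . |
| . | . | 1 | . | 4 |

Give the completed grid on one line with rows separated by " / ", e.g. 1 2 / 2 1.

(r1,c2) = 4
(r2,c2) = 5
(r2,c4) = 4
(r3,c5) = 5
(r4,c5) = 3
(r5,c2) = 2
(r5,c4) = 3
(r1,c1) = 3
(r1,c5) = 1
(r3,c3) = 4
(r4,c3) = 5
(r5,c1) = 5
(r4,c1) = 4

3 4 2 5 1 / 1 5 3 4 2 / 2 3 4 1 5 / 4 1 5 2 3 / 5 2 1 3 4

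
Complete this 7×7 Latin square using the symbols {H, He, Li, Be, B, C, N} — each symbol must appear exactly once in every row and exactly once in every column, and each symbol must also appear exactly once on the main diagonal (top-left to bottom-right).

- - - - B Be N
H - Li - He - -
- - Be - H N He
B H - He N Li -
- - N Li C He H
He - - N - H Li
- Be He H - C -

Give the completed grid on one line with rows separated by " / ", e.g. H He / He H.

Li He H C B Be N / H N Li Be He B C / C Li Be B H N He / B H C He N Li Be / Be B N Li C He H / He C B N Be H Li / N Be He H Li C B

Cell (r1,c1): row 1 has {Be,B,N}; column 1 has {H,He,B}; the diagonal has {H,He,Be,C} → Li.
Cell (r1,c4): row 1 has {Li,Be,B,N}; column 4 has {H,He,Li,N} → C.
Cell (r2,c6): row 2 has {H,He,Li}; column 6 has {H,He,Li,Be,C,N} → B.
Cell (r3,c1): row 3 has {H,He,Be,N}; column 1 has {H,He,Li,B} → C.
Cell (r3,c4): row 3 has {H,He,Be,C,N}; column 4 has {H,He,Li,C,N} → B.
Cell (r4,c3): row 4 has {H,He,Li,B,N}; column 3 has {He,Li,Be,N} → C.
Cell (r4,c7): row 4 has {H,He,Li,B,C,N}; column 7 has {H,He,Li,N} → Be.
Cell (r5,c1): row 5 has {H,He,Li,C,N}; column 1 has {H,He,Li,B,C} → Be.
Cell (r5,c2): row 5 has {H,He,Li,Be,C,N}; column 2 has {H,Be} → B.
Cell (r6,c2): row 6 has {H,He,Li,N}; column 2 has {H,Be,B} → C.
Cell (r6,c3): row 6 has {H,He,Li,C,N}; column 3 has {He,Li,Be,C,N} → B.
Cell (r6,c5): row 6 has {H,He,Li,B,C,N}; column 5 has {H,He,B,C,N} → Be.
Cell (r7,c1): row 7 has {H,He,Be,C}; column 1 has {H,He,Li,Be,B,C} → N.
Cell (r7,c5): row 7 has {H,He,Be,C,N}; column 5 has {H,He,Be,B,C,N} → Li.
Cell (r7,c7): row 7 has {H,He,Li,Be,C,N}; column 7 has {H,He,Li,Be,N}; the diagonal has {H,He,Li,Be,C} → B.
Cell (r1,c2): row 1 has {Li,Be,B,C,N}; column 2 has {H,Be,B,C} → He.
Cell (r1,c3): row 1 has {He,Li,Be,B,C,N}; column 3 has {He,Li,Be,B,C,N} → H.
Cell (r2,c2): row 2 has {H,He,Li,B}; column 2 has {H,He,Be,B,C}; the diagonal has {H,He,Li,Be,B,C} → N.
Cell (r2,c4): row 2 has {H,He,Li,B,N}; column 4 has {H,He,Li,B,C,N} → Be.
Cell (r2,c7): row 2 has {H,He,Li,Be,B,N}; column 7 has {H,He,Li,Be,B,N} → C.
Cell (r3,c2): row 3 has {H,He,Be,B,C,N}; column 2 has {H,He,Be,B,C,N} → Li.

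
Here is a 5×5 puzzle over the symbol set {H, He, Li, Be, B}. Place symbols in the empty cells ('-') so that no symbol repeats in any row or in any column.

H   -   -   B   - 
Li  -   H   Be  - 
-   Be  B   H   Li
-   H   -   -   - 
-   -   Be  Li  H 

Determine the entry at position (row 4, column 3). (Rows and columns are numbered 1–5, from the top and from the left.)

(r3,c1) = He
(r4,c4) = He
(r5,c1) = B
(r5,c2) = He
(r1,c2) = Li
(r1,c3) = He
(r1,c5) = Be
(r2,c2) = B
(r2,c5) = He
(r4,c1) = Be
(r4,c3) = Li

Li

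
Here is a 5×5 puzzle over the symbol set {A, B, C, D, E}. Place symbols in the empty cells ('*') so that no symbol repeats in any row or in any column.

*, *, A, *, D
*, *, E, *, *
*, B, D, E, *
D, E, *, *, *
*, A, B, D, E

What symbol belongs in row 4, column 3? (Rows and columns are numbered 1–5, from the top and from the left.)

C

At row 1, column 2: row 1 has {A,D}; column 2 has {A,B,E}; that leaves C.
At row 1, column 4: row 1 has {A,C,D}; column 4 has {D,E}; that leaves B.
At row 2, column 2: row 2 has {E}; column 2 has {A,B,C,E}; that leaves D.
At row 4, column 3: row 4 has {D,E}; column 3 has {A,B,D,E}; that leaves C.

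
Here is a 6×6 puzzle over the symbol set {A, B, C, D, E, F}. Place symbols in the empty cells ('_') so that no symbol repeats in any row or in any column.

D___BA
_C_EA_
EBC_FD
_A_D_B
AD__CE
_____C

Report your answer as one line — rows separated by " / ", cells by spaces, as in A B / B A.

D F E C B A / B C D E A F / E B C A F D / C A F D E B / A D B F C E / F E A B D C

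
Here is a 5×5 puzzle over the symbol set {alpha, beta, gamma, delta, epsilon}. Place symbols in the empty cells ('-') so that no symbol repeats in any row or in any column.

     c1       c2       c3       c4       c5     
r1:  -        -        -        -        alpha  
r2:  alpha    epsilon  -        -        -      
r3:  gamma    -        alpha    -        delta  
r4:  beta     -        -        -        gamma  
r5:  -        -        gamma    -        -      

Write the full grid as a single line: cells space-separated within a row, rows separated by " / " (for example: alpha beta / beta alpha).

(r2,c5) = beta
(r3,c2) = beta
(r3,c4) = epsilon
(r5,c5) = epsilon
(r2,c3) = delta
(r2,c4) = gamma
(r4,c3) = epsilon
(r5,c1) = delta
(r5,c2) = alpha
(r5,c4) = beta
(r1,c1) = epsilon
(r1,c3) = beta
(r1,c4) = delta
(r4,c2) = delta
(r4,c4) = alpha
(r1,c2) = gamma

epsilon gamma beta delta alpha / alpha epsilon delta gamma beta / gamma beta alpha epsilon delta / beta delta epsilon alpha gamma / delta alpha gamma beta epsilon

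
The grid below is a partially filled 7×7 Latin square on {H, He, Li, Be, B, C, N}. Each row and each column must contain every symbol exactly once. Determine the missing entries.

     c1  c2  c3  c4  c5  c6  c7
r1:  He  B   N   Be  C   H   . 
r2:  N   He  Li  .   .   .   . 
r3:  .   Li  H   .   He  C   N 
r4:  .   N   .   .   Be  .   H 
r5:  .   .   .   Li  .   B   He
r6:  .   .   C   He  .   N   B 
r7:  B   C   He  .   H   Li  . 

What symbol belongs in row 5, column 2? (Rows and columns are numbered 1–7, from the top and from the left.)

H

(r1,c7) = Li
(r2,c5) = B
(r2,c6) = Be
(r2,c7) = C
(r3,c1) = Be
(r3,c4) = B
(r4,c3) = B
(r4,c4) = C
(r4,c6) = He
(r5,c3) = Be
(r5,c5) = N
(r6,c5) = Li
(r7,c4) = N
(r7,c7) = Be
(r2,c4) = H
(r4,c1) = Li
(r5,c2) = H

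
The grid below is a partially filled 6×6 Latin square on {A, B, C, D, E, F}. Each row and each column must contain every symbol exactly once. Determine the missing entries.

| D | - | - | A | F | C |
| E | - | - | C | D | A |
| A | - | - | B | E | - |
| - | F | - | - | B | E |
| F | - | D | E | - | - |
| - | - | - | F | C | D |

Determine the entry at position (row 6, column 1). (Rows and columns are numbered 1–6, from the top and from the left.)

B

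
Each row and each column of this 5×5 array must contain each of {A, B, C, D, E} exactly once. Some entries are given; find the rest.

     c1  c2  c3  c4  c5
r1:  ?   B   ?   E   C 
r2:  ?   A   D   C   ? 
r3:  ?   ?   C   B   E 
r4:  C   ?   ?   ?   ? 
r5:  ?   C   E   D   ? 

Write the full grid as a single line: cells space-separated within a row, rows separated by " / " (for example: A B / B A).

(r1,c3) = A
(r2,c5) = B
(r3,c2) = D
(r4,c2) = E
(r4,c3) = B
(r4,c4) = A
(r4,c5) = D
(r5,c5) = A
(r1,c1) = D
(r2,c1) = E
(r3,c1) = A
(r5,c1) = B

D B A E C / E A D C B / A D C B E / C E B A D / B C E D A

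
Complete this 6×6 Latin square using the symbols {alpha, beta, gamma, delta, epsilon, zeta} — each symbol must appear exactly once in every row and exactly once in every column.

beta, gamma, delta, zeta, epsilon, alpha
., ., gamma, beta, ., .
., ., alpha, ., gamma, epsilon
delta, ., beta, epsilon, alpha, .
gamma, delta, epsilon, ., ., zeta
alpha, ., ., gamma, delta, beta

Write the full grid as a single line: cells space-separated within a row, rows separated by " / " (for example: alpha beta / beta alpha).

beta gamma delta zeta epsilon alpha / epsilon alpha gamma beta zeta delta / zeta beta alpha delta gamma epsilon / delta zeta beta epsilon alpha gamma / gamma delta epsilon alpha beta zeta / alpha epsilon zeta gamma delta beta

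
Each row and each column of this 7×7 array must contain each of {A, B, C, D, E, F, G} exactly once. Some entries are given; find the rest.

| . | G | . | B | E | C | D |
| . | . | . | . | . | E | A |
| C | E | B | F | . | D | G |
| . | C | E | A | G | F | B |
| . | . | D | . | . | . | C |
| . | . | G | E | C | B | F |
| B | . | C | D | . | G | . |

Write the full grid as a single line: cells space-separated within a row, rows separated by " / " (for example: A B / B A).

F G A B E C D / G B F C D E A / C E B F A D G / D C E A G F B / E F D G B A C / A D G E C B F / B A C D F G E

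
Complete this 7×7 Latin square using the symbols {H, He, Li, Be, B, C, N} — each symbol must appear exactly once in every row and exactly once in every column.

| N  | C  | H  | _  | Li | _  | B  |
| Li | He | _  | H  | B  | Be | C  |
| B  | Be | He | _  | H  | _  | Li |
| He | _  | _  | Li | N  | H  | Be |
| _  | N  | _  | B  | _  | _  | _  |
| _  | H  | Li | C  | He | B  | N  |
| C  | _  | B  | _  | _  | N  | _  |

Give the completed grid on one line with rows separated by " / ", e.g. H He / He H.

N C H Be Li He B / Li He N H B Be C / B Be He N H C Li / He B C Li N H Be / H N Be B C Li He / Be H Li C He B N / C Li B He Be N H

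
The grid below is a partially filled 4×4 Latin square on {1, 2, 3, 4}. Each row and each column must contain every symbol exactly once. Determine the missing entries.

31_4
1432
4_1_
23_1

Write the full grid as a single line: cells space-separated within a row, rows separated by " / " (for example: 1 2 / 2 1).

3 1 2 4 / 1 4 3 2 / 4 2 1 3 / 2 3 4 1

(r1,c3): row 1 has {1,3,4}; column 3 has {1,3}, so it must be 2.
(r3,c2): row 3 has {1,4}; column 2 has {1,3,4}, so it must be 2.
(r3,c4): row 3 has {1,2,4}; column 4 has {1,2,4}, so it must be 3.
(r4,c3): row 4 has {1,2,3}; column 3 has {1,2,3}, so it must be 4.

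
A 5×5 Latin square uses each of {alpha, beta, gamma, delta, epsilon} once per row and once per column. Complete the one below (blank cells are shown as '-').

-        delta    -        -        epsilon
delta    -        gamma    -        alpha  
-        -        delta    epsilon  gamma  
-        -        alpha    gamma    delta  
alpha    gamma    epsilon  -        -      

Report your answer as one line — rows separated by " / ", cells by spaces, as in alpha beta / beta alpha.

gamma delta beta alpha epsilon / delta epsilon gamma beta alpha / beta alpha delta epsilon gamma / epsilon beta alpha gamma delta / alpha gamma epsilon delta beta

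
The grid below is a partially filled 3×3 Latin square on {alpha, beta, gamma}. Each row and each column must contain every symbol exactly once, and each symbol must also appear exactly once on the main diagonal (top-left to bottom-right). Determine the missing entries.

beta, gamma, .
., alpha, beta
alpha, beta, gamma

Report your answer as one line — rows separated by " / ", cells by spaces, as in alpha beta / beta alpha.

Cell (r1,c3): row 1 has {beta,gamma}; column 3 has {beta,gamma} → alpha.
Cell (r2,c1): row 2 has {alpha,beta}; column 1 has {alpha,beta} → gamma.

beta gamma alpha / gamma alpha beta / alpha beta gamma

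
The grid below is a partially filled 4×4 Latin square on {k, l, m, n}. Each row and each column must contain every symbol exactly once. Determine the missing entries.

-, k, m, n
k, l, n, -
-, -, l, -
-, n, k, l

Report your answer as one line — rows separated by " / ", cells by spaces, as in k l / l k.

l k m n / k l n m / n m l k / m n k l

(r1,c1) = l
(r2,c4) = m
(r3,c2) = m
(r3,c4) = k
(r4,c1) = m
(r3,c1) = n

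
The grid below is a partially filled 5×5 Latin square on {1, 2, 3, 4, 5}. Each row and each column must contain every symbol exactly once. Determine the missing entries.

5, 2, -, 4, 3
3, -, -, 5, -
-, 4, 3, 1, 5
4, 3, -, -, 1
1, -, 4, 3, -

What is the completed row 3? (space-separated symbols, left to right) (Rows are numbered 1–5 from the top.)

row 1 has {2,3,4,5}; column 3 has {3,4} — only 1 is left for (r1,c3).
row 2 has {3,5}; column 2 has {2,3,4} — only 1 is left for (r2,c2).
row 2 has {1,3,5}; column 3 has {1,3,4} — only 2 is left for (r2,c3).
row 2 has {1,2,3,5}; column 5 has {1,3,5} — only 4 is left for (r2,c5).
row 3 has {1,3,4,5}; column 1 has {1,3,4,5} — only 2 is left for (r3,c1).

2 4 3 1 5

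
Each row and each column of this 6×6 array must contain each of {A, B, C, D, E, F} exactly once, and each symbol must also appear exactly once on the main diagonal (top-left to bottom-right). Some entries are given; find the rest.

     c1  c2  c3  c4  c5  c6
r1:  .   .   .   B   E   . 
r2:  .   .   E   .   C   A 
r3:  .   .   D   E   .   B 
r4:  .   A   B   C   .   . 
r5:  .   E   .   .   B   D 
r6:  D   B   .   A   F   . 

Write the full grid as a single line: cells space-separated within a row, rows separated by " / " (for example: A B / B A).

row 2 has {A,C,E}; column 2 has {A,B,E}; the diagonal has {B,C,D} — only F is left for (r2,c2).
row 2 has {A,C,E,F}; column 4 has {A,B,C,E} — only D is left for (r2,c4).
row 3 has {B,D,E}; column 2 has {A,B,E,F} — only C is left for (r3,c2).
row 3 has {B,C,D,E}; column 5 has {B,C,E,F} — only A is left for (r3,c5).
row 4 has {A,B,C}; column 5 has {A,B,C,E,F} — only D is left for (r4,c5).
row 5 has {B,D,E}; column 4 has {A,B,C,D,E} — only F is left for (r5,c4).
row 6 has {A,B,D,F}; column 3 has {B,D,E} — only C is left for (r6,c3).
row 6 has {A,B,C,D,F}; column 6 has {A,B,D}; the diagonal has {B,C,D,F} — only E is left for (r6,c6).
row 1 has {B,E}; column 1 has {D}; the diagonal has {B,C,D,E,F} — only A is left for (r1,c1).
row 1 has {A,B,E}; column 2 has {A,B,C,E,F} — only D is left for (r1,c2).
row 1 has {A,B,D,E}; column 3 has {B,C,D,E} — only F is left for (r1,c3).
row 1 has {A,B,D,E,F}; column 6 has {A,B,D,E} — only C is left for (r1,c6).
row 2 has {A,C,D,E,F}; column 1 has {A,D} — only B is left for (r2,c1).
row 3 has {A,B,C,D,E}; column 1 has {A,B,D} — only F is left for (r3,c1).
row 4 has {A,B,C,D}; column 1 has {A,B,D,F} — only E is left for (r4,c1).
row 4 has {A,B,C,D,E}; column 6 has {A,B,C,D,E} — only F is left for (r4,c6).
row 5 has {B,D,E,F}; column 1 has {A,B,D,E,F} — only C is left for (r5,c1).
row 5 has {B,C,D,E,F}; column 3 has {B,C,D,E,F} — only A is left for (r5,c3).

A D F B E C / B F E D C A / F C D E A B / E A B C D F / C E A F B D / D B C A F E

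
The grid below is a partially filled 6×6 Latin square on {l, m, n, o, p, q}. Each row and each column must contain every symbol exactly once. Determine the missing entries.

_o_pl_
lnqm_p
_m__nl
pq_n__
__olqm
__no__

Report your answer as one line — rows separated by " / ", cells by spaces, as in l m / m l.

q o m p l n / l n q m o p / o m p q n l / p q l n m o / n p o l q m / m l n o p q

(r1,c3) = m
(r2,c5) = o
(r3,c3) = p
(r3,c4) = q
(r4,c3) = l
(r4,c5) = m
(r4,c6) = o
(r5,c1) = n
(r5,c2) = p
(r6,c2) = l
(r6,c5) = p
(r6,c6) = q
(r1,c1) = q
(r1,c6) = n
(r3,c1) = o
(r6,c1) = m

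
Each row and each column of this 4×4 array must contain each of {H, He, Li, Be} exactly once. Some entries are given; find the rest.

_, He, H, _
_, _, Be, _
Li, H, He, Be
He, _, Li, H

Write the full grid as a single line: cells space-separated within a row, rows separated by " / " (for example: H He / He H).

(r1,c1) = Be
(r1,c4) = Li
(r2,c1) = H
(r2,c2) = Li
(r2,c4) = He
(r4,c2) = Be

Be He H Li / H Li Be He / Li H He Be / He Be Li H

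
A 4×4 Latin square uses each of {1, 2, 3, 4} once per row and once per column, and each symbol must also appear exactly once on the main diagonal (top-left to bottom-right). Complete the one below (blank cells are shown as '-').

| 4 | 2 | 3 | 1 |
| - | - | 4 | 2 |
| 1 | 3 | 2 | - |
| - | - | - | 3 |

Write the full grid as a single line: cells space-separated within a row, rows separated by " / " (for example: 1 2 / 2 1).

(r2,c1) = 3
(r2,c2) = 1
(r3,c4) = 4
(r4,c1) = 2
(r4,c2) = 4
(r4,c3) = 1

4 2 3 1 / 3 1 4 2 / 1 3 2 4 / 2 4 1 3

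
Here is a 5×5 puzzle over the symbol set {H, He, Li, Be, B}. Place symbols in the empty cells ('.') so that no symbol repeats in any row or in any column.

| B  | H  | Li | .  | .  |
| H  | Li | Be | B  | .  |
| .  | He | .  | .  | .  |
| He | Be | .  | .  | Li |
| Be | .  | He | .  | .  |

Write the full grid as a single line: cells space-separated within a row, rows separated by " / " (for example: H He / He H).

(r2,c5) = He
(r3,c1) = Li
(r4,c4) = H
(r5,c2) = B
(r5,c4) = Li
(r5,c5) = H
(r1,c5) = Be
(r3,c4) = Be
(r3,c5) = B
(r4,c3) = B
(r1,c4) = He
(r3,c3) = H

B H Li He Be / H Li Be B He / Li He H Be B / He Be B H Li / Be B He Li H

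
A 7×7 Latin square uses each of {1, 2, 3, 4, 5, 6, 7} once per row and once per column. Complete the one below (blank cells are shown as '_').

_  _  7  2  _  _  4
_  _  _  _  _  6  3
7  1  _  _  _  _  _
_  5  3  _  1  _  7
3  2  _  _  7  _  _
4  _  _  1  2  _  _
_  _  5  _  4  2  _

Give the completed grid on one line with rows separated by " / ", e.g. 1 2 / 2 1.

5 6 7 2 3 1 4 / 1 4 2 7 5 6 3 / 7 1 4 5 6 3 2 / 2 5 3 6 1 4 7 / 3 2 1 4 7 5 6 / 4 3 6 1 2 7 5 / 6 7 5 3 4 2 1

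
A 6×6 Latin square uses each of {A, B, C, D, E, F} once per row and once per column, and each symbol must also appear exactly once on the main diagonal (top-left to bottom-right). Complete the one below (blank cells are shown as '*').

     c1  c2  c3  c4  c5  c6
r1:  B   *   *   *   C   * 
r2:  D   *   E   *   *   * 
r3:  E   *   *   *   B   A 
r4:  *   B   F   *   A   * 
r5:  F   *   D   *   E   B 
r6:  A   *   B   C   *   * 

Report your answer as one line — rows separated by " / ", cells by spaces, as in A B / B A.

(r1,c3): row 1 has {B,C}; column 3 has {B,D,E,F}, so it must be A.
(r2,c5): row 2 has {D,E}; column 5 has {A,B,C,E}, so it must be F.
(r2,c6): row 2 has {D,E,F}; column 6 has {A,B}, so it must be C.
(r3,c3): row 3 has {A,B,E}; column 3 has {A,B,D,E,F}; the diagonal has {B,E}, so it must be C.
(r4,c1): row 4 has {A,B,F}; column 1 has {A,B,D,E,F}, so it must be C.
(r4,c4): row 4 has {A,B,C,F}; column 4 has {C}; the diagonal has {B,C,E}, so it must be D.
(r4,c6): row 4 has {A,B,C,D,F}; column 6 has {A,B,C}, so it must be E.
(r5,c4): row 5 has {B,D,E,F}; column 4 has {C,D}, so it must be A.
(r6,c5): row 6 has {A,B,C}; column 5 has {A,B,C,E,F}, so it must be D.
(r6,c6): row 6 has {A,B,C,D}; column 6 has {A,B,C,E}; the diagonal has {B,C,D,E}, so it must be F.
(r1,c6): row 1 has {A,B,C}; column 6 has {A,B,C,E,F}, so it must be D.
(r2,c2): row 2 has {C,D,E,F}; column 2 has {B}; the diagonal has {B,C,D,E,F}, so it must be A.
(r2,c4): row 2 has {A,C,D,E,F}; column 4 has {A,C,D}, so it must be B.
(r3,c4): row 3 has {A,B,C,E}; column 4 has {A,B,C,D}, so it must be F.
(r5,c2): row 5 has {A,B,D,E,F}; column 2 has {A,B}, so it must be C.
(r6,c2): row 6 has {A,B,C,D,F}; column 2 has {A,B,C}, so it must be E.
(r1,c2): row 1 has {A,B,C,D}; column 2 has {A,B,C,E}, so it must be F.
(r1,c4): row 1 has {A,B,C,D,F}; column 4 has {A,B,C,D,F}, so it must be E.
(r3,c2): row 3 has {A,B,C,E,F}; column 2 has {A,B,C,E,F}, so it must be D.

B F A E C D / D A E B F C / E D C F B A / C B F D A E / F C D A E B / A E B C D F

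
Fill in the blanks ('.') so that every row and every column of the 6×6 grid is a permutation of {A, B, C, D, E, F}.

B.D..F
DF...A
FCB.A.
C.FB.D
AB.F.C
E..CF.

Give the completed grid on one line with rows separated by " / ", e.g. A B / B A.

B E D A C F / D F C E B A / F C B D A E / C A F B E D / A B E F D C / E D A C F B

(r2,c4) = E
(r3,c4) = D
(r3,c6) = E
(r4,c5) = E
(r5,c3) = E
(r5,c5) = D
(r6,c3) = A
(r6,c6) = B
(r1,c4) = A
(r1,c5) = C
(r2,c3) = C
(r2,c5) = B
(r4,c2) = A
(r6,c2) = D
(r1,c2) = E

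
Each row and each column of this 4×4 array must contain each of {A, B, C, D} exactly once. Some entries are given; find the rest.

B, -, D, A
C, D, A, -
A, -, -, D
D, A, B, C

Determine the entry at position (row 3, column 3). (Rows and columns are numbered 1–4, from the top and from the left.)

C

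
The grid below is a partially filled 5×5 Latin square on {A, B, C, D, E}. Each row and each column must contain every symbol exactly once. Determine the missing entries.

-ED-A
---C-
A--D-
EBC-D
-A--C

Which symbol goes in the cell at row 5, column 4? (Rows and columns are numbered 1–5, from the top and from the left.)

E

(r1,c4): row 1 has {A,D,E}; column 4 has {C,D}, so it must be B.
(r2,c2): row 2 has {C}; column 2 has {A,B,E}, so it must be D.
(r3,c2): row 3 has {A,D}; column 2 has {A,B,D,E}, so it must be C.
(r4,c4): row 4 has {B,C,D,E}; column 4 has {B,C,D}, so it must be A.
(r5,c4): row 5 has {A,C}; column 4 has {A,B,C,D}, so it must be E.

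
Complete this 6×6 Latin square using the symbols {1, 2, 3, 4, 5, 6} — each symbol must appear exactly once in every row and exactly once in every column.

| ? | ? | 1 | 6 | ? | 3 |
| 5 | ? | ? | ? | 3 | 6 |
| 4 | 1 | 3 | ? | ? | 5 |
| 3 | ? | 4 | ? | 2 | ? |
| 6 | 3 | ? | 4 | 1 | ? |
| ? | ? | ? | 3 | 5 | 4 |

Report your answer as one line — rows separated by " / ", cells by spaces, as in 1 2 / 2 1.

At row 1, column 1: row 1 has {1,3,6}; column 1 has {3,4,5,6}; that leaves 2.
At row 1, column 5: row 1 has {1,2,3,6}; column 5 has {1,2,3,5}; that leaves 4.
At row 2, column 3: row 2 has {3,5,6}; column 3 has {1,3,4}; that leaves 2.
At row 2, column 4: row 2 has {2,3,5,6}; column 4 has {3,4,6}; that leaves 1.
At row 3, column 4: row 3 has {1,3,4,5}; column 4 has {1,3,4,6}; that leaves 2.
At row 3, column 5: row 3 has {1,2,3,4,5}; column 5 has {1,2,3,4,5}; that leaves 6.
At row 4, column 4: row 4 has {2,3,4}; column 4 has {1,2,3,4,6}; that leaves 5.
At row 4, column 6: row 4 has {2,3,4,5}; column 6 has {3,4,5,6}; that leaves 1.
At row 5, column 3: row 5 has {1,3,4,6}; column 3 has {1,2,3,4}; that leaves 5.
At row 5, column 6: row 5 has {1,3,4,5,6}; column 6 has {1,3,4,5,6}; that leaves 2.
At row 6, column 1: row 6 has {3,4,5}; column 1 has {2,3,4,5,6}; that leaves 1.
At row 6, column 3: row 6 has {1,3,4,5}; column 3 has {1,2,3,4,5}; that leaves 6.
At row 1, column 2: row 1 has {1,2,3,4,6}; column 2 has {1,3}; that leaves 5.
At row 2, column 2: row 2 has {1,2,3,5,6}; column 2 has {1,3,5}; that leaves 4.
At row 4, column 2: row 4 has {1,2,3,4,5}; column 2 has {1,3,4,5}; that leaves 6.
At row 6, column 2: row 6 has {1,3,4,5,6}; column 2 has {1,3,4,5,6}; that leaves 2.

2 5 1 6 4 3 / 5 4 2 1 3 6 / 4 1 3 2 6 5 / 3 6 4 5 2 1 / 6 3 5 4 1 2 / 1 2 6 3 5 4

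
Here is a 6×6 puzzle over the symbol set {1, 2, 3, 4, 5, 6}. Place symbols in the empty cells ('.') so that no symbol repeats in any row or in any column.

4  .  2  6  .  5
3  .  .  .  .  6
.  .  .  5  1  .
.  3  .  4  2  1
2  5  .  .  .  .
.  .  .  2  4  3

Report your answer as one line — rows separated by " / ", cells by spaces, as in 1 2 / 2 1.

4 1 2 6 3 5 / 3 2 4 1 5 6 / 6 4 3 5 1 2 / 5 3 6 4 2 1 / 2 5 1 3 6 4 / 1 6 5 2 4 3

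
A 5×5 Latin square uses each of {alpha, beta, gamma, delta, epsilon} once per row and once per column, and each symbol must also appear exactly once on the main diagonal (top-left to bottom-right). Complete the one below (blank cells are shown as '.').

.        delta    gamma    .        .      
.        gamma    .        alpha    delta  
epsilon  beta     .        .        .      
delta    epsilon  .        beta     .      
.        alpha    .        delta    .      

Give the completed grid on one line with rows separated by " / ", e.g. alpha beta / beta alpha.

(r1,c1) = alpha
(r1,c4) = epsilon
(r1,c5) = beta
(r2,c1) = beta
(r2,c3) = epsilon
(r3,c3) = delta
(r3,c4) = gamma
(r3,c5) = alpha
(r4,c3) = alpha
(r4,c5) = gamma
(r5,c1) = gamma
(r5,c3) = beta
(r5,c5) = epsilon

alpha delta gamma epsilon beta / beta gamma epsilon alpha delta / epsilon beta delta gamma alpha / delta epsilon alpha beta gamma / gamma alpha beta delta epsilon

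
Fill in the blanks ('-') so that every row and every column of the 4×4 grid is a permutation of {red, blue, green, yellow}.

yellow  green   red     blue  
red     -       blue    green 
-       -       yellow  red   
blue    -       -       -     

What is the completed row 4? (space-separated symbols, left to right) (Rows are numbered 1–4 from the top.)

blue red green yellow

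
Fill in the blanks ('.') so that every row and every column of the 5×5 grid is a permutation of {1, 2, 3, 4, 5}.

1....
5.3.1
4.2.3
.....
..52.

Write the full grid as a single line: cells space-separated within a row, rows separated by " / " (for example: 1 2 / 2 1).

1 3 4 5 2 / 5 2 3 4 1 / 4 5 2 1 3 / 2 4 1 3 5 / 3 1 5 2 4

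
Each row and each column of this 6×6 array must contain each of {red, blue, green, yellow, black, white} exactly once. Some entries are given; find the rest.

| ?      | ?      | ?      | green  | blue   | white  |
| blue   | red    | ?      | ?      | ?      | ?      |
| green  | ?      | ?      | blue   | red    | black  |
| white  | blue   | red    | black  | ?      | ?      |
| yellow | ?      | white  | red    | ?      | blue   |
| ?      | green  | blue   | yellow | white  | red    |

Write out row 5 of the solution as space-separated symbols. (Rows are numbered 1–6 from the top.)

yellow black white red green blue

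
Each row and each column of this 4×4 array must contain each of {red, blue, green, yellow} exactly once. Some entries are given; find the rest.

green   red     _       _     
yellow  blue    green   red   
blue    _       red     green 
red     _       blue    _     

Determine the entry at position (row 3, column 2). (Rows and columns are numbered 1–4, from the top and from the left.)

At row 1, column 3: row 1 has {red,green}; column 3 has {red,blue,green}; that leaves yellow.
At row 1, column 4: row 1 has {red,green,yellow}; column 4 has {red,green}; that leaves blue.
At row 3, column 2: row 3 has {red,blue,green}; column 2 has {red,blue}; that leaves yellow.

yellow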